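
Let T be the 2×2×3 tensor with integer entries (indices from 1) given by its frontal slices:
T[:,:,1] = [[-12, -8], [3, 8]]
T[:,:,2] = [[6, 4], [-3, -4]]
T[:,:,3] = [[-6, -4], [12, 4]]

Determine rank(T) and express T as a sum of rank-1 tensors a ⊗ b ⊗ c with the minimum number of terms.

Lower bound: the mode-3 unfolding of T (rows indexed by k, columns by (i,j) = (1,1), (1,2), (2,1), (2,2)) is [[-12, -8, 3, 8], [6, 4, -3, -4], [-6, -4, 12, 4]].
There the 2×2 minor on rows k ∈ {1, 2}, columns (i,j) ∈ {(1,1), (2,1)} is det [[-12, 3], [6, -3]] = 18 ≠ 0, so this unfolding has rank ≥ 2; CP rank is at least every unfolding rank, so rank(T) ≥ 2. (This is only a lower bound: in general the CP rank may exceed every unfolding rank, so we still need to exhibit 2 rank-1 terms summing to T.)
Upper bound — finding two terms. Write S_k = T[:,:,k] for the frontal slices: S₁ = [[-12, -8], [3, 8]], S₂ = [[6, 4], [-3, -4]], S₃ = [[-6, -4], [12, 4]].
If T = a₁ ⊗ b₁ ⊗ c₁ + a₂ ⊗ b₂ ⊗ c₂ then each S_k = c₁[k]·a₁b₁ᵀ + c₂[k]·a₂b₂ᵀ. S₁ and S₂ are linearly independent, so a₁b₁ᵀ and a₂b₂ᵀ must span the same plane of matrices: they are the rank-1 matrices of the form x·S₁ + y·S₂.
det(x·S₁ + y·S₂) is −72·x² + 60·xy − 12·y² = (-12)·(3·x − y)(2·x − y), vanishing at (x:y) = (1:3) and (1:2).
M₁ = S₁ + 3·S₂ = [[6, 4], [-6, -4]] = 2·[1, -1][3, 2]ᵀ and M₂ = S₁ + 2·S₂ = [[0, 0], [-3, 0]] = (-3)·[0, 1][1, 0]ᵀ, so take a₁ = [1, -1], b₁ = [3, 2], a₂ = [0, 1], b₂ = [1, 0].
Each slice is an integer combination of E₁ = a₁b₁ᵀ and E₂ = a₂b₂ᵀ: S₁ = −4·E₁ − 9·E₂, S₂ = 2·E₁ + 3·E₂, S₃ = −2·E₁ + 6·E₂; reading off coefficients, c₁ = [-4, 2, -2] and c₂ = [-9, 3, 6].
Hence T = [1, -1] ⊗ [3, 2] ⊗ [-4, 2, -2] + [0, 1] ⊗ [1, 0] ⊗ [-9, 3, 6], so rank(T) ≤ 2.
These bounds meet, so rank(T) = 2.

rank(T) = 2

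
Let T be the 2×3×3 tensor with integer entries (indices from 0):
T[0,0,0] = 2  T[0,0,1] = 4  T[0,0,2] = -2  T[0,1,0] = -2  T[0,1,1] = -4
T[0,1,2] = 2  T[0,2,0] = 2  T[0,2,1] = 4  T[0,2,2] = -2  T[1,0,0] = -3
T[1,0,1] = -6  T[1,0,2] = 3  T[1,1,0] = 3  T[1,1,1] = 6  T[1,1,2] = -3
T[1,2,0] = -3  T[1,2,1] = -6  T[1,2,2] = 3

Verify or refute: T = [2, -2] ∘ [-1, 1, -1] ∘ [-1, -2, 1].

Reconstruct entry (1,0,0) from the claimed factors: Σₗ aₗ[1]bₗ[0]cₗ[0] = (-2)·(-1)·(-1) = -2, but T[1,0,0] = -3. The claim is false.

No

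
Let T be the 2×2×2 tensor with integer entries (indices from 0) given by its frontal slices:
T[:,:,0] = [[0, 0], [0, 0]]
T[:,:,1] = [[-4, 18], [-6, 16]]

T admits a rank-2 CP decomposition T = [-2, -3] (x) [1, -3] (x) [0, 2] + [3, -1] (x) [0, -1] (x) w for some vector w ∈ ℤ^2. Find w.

Subtract the known terms from T to get the rank-1 residual R = [3, -1] (x) [0, -1] (x) w, so R[i,j,k] = a[i]·b[j]·w[k]. Pick indices with nonzero a[0]·b[1] = (3)·(-1) = -3. Only the fibre through (0,1,·) is needed: R[0,1,:] = T[0,1,:] − Σₗ aₗ[0]bₗ[1]cₗ = [0, 18] − (-2)·(-3)·[0, 2] = [0, 6]. Then w[k] = R[0,1,k] / -3 for each k, giving w = [0, 6] / -3 = [0, -2].

w = [0, -2]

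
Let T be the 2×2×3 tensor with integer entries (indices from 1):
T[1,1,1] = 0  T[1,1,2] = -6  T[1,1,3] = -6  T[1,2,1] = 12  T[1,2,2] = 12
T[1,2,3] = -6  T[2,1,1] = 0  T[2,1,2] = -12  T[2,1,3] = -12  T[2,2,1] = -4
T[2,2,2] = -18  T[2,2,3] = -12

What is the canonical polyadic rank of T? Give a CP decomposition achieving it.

Lower bound: the mode-1 unfolding of T (rows indexed by i, columns by (j,k) = (1,1), (1,2), (1,3), (2,1), (2,2), (2,3)) is [[0, -6, -6, 12, 12, -6], [0, -12, -12, -4, -18, -12]].
There the 2×2 minor on rows i ∈ {1, 2}, columns (j,k) ∈ {(1,2), (2,1)} is det [[-6, 12], [-12, -4]] = 168 ≠ 0, so this unfolding has rank ≥ 2; CP rank is at least every unfolding rank, so rank(T) ≥ 2. (Unfolding ranks only ever bound the CP rank from below — rank(T) can be strictly larger than all of them — so the matching upper bound has to come from an explicit 2-term decomposition.)
Upper bound — finding two terms. Write S_k = T[:,:,k] for the frontal slices: S₁ = [[0, 12], [0, -4]], S₂ = [[-6, 12], [-12, -18]], S₃ = [[-6, -6], [-12, -12]].
If T = a₁ (x) b₁ (x) c₁ + a₂ (x) b₂ (x) c₂ then each S_k = c₁[k]·a₁b₁ᵀ + c₂[k]·a₂b₂ᵀ. S₁ and S₂ are linearly independent, so a₁b₁ᵀ and a₂b₂ᵀ must span the same plane of matrices: they are the rank-1 matrices of the form x·S₁ + y·S₂.
det(x·S₁ + y·S₂) is 168·xy + 252·y² = 84·(2·x + 3·y)(y), vanishing at (x:y) = (3:-2) and (1:0).
M₁ = 3·S₁ − 2·S₂ = [[12, 12], [24, 24]] = 12·[1, 2][1, 1]ᵀ and M₂ = S₁ = [[0, 12], [0, -4]] = 4·[3, -1][0, 1]ᵀ, so take a₁ = [1, 2], b₁ = [1, 1], a₂ = [3, -1], b₂ = [0, 1].
Each slice is an integer combination of E₁ = a₁b₁ᵀ and E₂ = a₂b₂ᵀ: S₁ = 4·E₂, S₂ = −6·E₁ + 6·E₂, S₃ = −6·E₁; reading off coefficients, c₁ = [0, -6, -6] and c₂ = [4, 6, 0].
Hence T = [1, 2] (x) [1, 1] (x) [0, -6, -6] + [3, -1] (x) [0, 1] (x) [4, 6, 0], so rank(T) ≤ 2.
These bounds meet, so rank(T) = 2.

rank(T) = 2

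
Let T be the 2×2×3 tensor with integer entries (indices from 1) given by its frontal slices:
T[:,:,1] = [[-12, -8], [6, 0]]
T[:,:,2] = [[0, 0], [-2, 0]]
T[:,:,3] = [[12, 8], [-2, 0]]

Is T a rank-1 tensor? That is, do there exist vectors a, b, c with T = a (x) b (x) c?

The mode-3 unfolding of T (rows indexed by k, columns by (i,j) = (1,1), (1,2), (2,1), (2,2)) is [[-12, -8, 6, 0], [0, 0, -2, 0], [12, 8, -2, 0]].
There the 2×2 minor on rows k ∈ {1, 2}, columns (i,j) ∈ {(1,1), (2,1)} is det [[-12, 6], [0, -2]] = 24 ≠ 0, so this unfolding has rank ≥ 2; CP rank is at least every unfolding rank, so rank(T) ≥ 2.
In particular rank(T) ≥ 2 > 1, so T is not rank-1.

No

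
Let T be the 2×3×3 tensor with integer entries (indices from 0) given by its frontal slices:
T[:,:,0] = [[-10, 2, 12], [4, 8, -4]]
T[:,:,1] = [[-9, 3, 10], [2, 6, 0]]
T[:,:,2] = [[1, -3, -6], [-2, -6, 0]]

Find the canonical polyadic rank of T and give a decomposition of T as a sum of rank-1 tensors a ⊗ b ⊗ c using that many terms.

Lower bound: the mode-2 unfolding of T (rows indexed by j, columns by (i,k) = (0,0), (0,1), (0,2), (1,0), (1,1), (1,2)) is [[-10, -9, 1, 4, 2, -2], [2, 3, -3, 8, 6, -6], [12, 10, -6, -4, 0, 0]].
There the 3×3 minor on rows j ∈ {0, 1, 2}, columns (i,k) ∈ {(0,0), (0,1), (0,2)} is det [[-10, -9, 1], [2, 3, -3], [12, 10, -6]] = 80 ≠ 0, so this unfolding has rank ≥ 3; CP rank is at least every unfolding rank, so rank(T) ≥ 3. (This is only a lower bound: in general the CP rank may exceed every unfolding rank, so we still need to exhibit 3 rank-1 terms summing to T.)
Upper bound: T is a sum of 3 rank-1 terms, T = [1, -2] ⊗ [1, 1, -2] ⊗ [-2, -1, 1] + [1, 0] ⊗ [2, 0, -1] ⊗ [-4, -4, 0] + [1, 1] ⊗ [0, 1, 1] ⊗ [4, 4, -4] (one valid choice — decompositions are not unique — normalised so each a, b is primitive with positive first nonzero entry; check it by expanding all entries), so rank(T) ≤ 3.
These bounds meet, so rank(T) = 3.

rank(T) = 3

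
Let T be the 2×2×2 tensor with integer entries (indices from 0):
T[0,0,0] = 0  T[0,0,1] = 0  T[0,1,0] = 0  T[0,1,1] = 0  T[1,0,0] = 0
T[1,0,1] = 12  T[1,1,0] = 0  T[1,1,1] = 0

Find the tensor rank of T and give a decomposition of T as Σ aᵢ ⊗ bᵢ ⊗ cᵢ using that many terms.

Lower bound: T ≠ 0 (e.g. T[1,0,1] = 12), so rank(T) ≥ 1.
Upper bound: the mode-1 fibre T[:,0,1] = [0, 12] gives a = [0, 1] (primitive direction); the mode-2 fibre T[1,:,1] = [12, 0] gives b = [1, 0]; then c[k] = T[1,0,k] / (a[1]·b[0]) = [0, 12] / 1 = [0, 12].
Expanding [0, 1] ⊗ [1, 0] ⊗ [0, 12] reproduces all 8 entries of T, so T = [0, 1] ⊗ [1, 0] ⊗ [0, 12] and rank(T) ≤ 1.
These bounds meet, so rank(T) = 1.

rank(T) = 1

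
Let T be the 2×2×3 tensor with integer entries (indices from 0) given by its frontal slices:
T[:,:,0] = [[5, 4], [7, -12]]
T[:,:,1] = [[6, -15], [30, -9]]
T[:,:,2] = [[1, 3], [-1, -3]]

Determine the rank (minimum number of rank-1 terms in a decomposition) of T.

2

Lower bound: in the mode-3 unfolding of T (rows indexed by k, columns by (i,j)) the 2×2 minor on rows k ∈ {0, 1}, columns (i,j) ∈ {(0,0), (0,1)} is det [[5, 4], [6, -15]] = -99 ≠ 0, so that unfolding has rank ≥ 2 and hence rank(T) ≥ 2 (CP rank is at least every unfolding rank, though it can be larger).
Upper bound: with S_k = T[:,:,k], the two rank-1 terms a₁b₁ᵀ, a₂b₂ᵀ are the rank-1 members of the pencil x·S₀ + y·S₁.
det(x·S₀ + y·S₁) is −88·x² − 132·xy + 396·y² = (-44)·(2·x − 3·y)(x + 3·y), vanishing at (x:y) = (3:2) and (3:-1).
M₁ = 3·S₀ + 2·S₁ = [[27, -18], [81, -54]] = 9·[1, 3][3, -2]ᵀ and M₂ = 3·S₀ − S₁ = [[9, 27], [-9, -27]] = 9·[1, -1][1, 3]ᵀ, so take a₁ = [1, 3], b₁ = [3, -2], a₂ = [1, -1], b₂ = [1, 3].
Each slice is an integer combination of E₁ = a₁b₁ᵀ and E₂ = a₂b₂ᵀ: S₀ = E₁ + 2·E₂, S₁ = 3·E₁ − 3·E₂, S₂ = E₂; reading off coefficients, c₁ = [1, 3, 0] and c₂ = [2, -3, 1].
Hence T = [1, 3] ⊗ [3, -2] ⊗ [1, 3, 0] + [1, -1] ⊗ [1, 3] ⊗ [2, -3, 1], so rank(T) ≤ 2.
These bounds meet, so rank(T) = 2.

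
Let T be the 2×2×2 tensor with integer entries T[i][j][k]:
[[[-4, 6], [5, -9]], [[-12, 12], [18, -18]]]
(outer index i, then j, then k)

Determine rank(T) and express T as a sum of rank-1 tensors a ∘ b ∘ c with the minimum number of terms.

Lower bound: in the mode-3 unfolding of T (rows indexed by k, columns by (i,j)) the 2×2 minor on rows k ∈ {0, 1}, columns (i,j) ∈ {(0,0), (0,1)} is det [[-4, 5], [6, -9]] = 6 ≠ 0, so that unfolding has rank ≥ 2 and hence rank(T) ≥ 2 (CP rank is at least every unfolding rank, though it can be larger).
Upper bound: with S_k = T[:,:,k], the two rank-1 terms a₁b₁ᵀ, a₂b₂ᵀ are the rank-1 members of the pencil x·S₀ + y·S₁.
det(x·S₀ + y·S₁) is −12·x² + 12·xy = (-12)·(x − y)(x), vanishing at (x:y) = (1:1) and (0:1).
M₁ = S₀ + S₁ = [[2, -4], [0, 0]] = 2·(1, 0)(1, -2)ᵀ and M₂ = S₁ = [[6, -9], [12, -18]] = 3·(1, 2)(2, -3)ᵀ, so take a₁ = (1, 0), b₁ = (1, -2), a₂ = (1, 2), b₂ = (2, -3).
Each slice is an integer combination of E₁ = a₁b₁ᵀ and E₂ = a₂b₂ᵀ: S₀ = 2·E₁ − 3·E₂, S₁ = 3·E₂; reading off coefficients, c₁ = (2, 0) and c₂ = (-3, 3).
Hence T = (1, 0) ∘ (1, -2) ∘ (2, 0) + (1, 2) ∘ (2, -3) ∘ (-3, 3), so rank(T) ≤ 2.
These bounds meet, so rank(T) = 2.

rank(T) = 2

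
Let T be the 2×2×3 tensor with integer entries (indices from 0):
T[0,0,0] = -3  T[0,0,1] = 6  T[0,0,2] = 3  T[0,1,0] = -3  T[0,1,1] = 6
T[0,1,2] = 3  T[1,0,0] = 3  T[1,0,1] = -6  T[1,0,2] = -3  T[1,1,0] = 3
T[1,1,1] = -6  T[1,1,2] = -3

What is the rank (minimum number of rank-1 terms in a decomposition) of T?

Lower bound: T ≠ 0 (e.g. T[0,0,0] = -3), so rank(T) ≥ 1.
Upper bound: if T = a (x) b (x) c then every fibre of T is a multiple of the corresponding factor, so read the factors off the fibres through the nonzero entry T[0,0,0] = -3.
The mode-1 fibre T[:,0,0] = [-3, 3] gives a = [1, -1] (primitive direction); the mode-2 fibre T[0,:,0] = [-3, -3] gives b = [1, 1]; then c[k] = T[0,0,k] / (a[0]·b[0]) = [-3, 6, 3] / 1 = [-3, 6, 3].
Expanding [1, -1] (x) [1, 1] (x) [-3, 6, 3] reproduces all 12 entries of T, so T = [1, -1] (x) [1, 1] (x) [-3, 6, 3] and rank(T) ≤ 1.
These bounds meet, so rank(T) = 1.

1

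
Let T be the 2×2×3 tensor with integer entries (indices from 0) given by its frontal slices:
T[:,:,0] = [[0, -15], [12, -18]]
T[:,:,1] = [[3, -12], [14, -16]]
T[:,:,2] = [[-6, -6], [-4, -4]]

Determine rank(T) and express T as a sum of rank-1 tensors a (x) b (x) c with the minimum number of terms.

rank(T) = 2

Lower bound: in the mode-3 unfolding of T (rows indexed by k, columns by (i,j)) the 2×2 minor on rows k ∈ {0, 1}, columns (i,j) ∈ {(0,0), (0,1)} is det [[0, -15], [3, -12]] = 45 ≠ 0, so that unfolding has rank ≥ 2 and hence rank(T) ≥ 2 (CP rank is at least every unfolding rank, though it can be larger).
Upper bound: with S_k = T[:,:,k], the two rank-1 terms a₁b₁ᵀ, a₂b₂ᵀ are the rank-1 members of the pencil x·S₀ + y·S₁.
det(x·S₀ + y·S₁) is 180·x² + 300·xy + 120·y² = 60·(3·x + 2·y)(x + y), vanishing at (x:y) = (2:-3) and (1:-1).
M₁ = 2·S₀ − 3·S₁ = [[-9, 6], [-18, 12]] = (-3)·[1, 2][3, -2]ᵀ and M₂ = S₀ − S₁ = [[-3, -3], [-2, -2]] = −[3, 2][1, 1]ᵀ, so take a₁ = [1, 2], b₁ = [3, -2], a₂ = [3, 2], b₂ = [1, 1].
Each slice is an integer combination of E₁ = a₁b₁ᵀ and E₂ = a₂b₂ᵀ: S₀ = 3·E₁ − 3·E₂, S₁ = 3·E₁ − 2·E₂, S₂ = −2·E₂; reading off coefficients, c₁ = [3, 3, 0] and c₂ = [-3, -2, -2].
Hence T = [1, 2] (x) [3, -2] (x) [3, 3, 0] + [3, 2] (x) [1, 1] (x) [-3, -2, -2], so rank(T) ≤ 2.
These bounds meet, so rank(T) = 2.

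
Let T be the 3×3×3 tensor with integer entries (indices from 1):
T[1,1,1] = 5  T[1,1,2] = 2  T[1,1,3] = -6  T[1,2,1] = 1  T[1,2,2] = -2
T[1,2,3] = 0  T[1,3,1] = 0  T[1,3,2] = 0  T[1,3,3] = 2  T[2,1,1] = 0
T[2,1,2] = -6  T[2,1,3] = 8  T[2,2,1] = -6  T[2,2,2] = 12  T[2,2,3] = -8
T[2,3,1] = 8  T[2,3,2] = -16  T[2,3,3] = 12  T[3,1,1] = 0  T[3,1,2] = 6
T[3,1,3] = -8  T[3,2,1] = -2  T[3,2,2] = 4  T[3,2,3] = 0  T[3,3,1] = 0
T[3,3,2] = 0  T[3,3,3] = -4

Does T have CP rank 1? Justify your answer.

No

The mode-1 unfolding of T (rows indexed by i, columns by (j,k) = (1,1), (1,2), (1,3), (2,1), (2,2), (2,3), (3,1), (3,2), (3,3)) is [[5, 2, -6, 1, -2, 0, 0, 0, 2], [0, -6, 8, -6, 12, -8, 8, -16, 12], [0, 6, -8, -2, 4, 0, 0, 0, -4]].
There the 3×3 minor on rows i ∈ {1, 2, 3}, columns (j,k) ∈ {(1,1), (1,2), (2,1)} is det [[5, 2, 1], [0, -6, -6], [0, 6, -2]] = 240 ≠ 0, so this unfolding has rank ≥ 3; CP rank is at least every unfolding rank, so rank(T) ≥ 3.
In particular rank(T) ≥ 3 > 1, so T is not rank-1.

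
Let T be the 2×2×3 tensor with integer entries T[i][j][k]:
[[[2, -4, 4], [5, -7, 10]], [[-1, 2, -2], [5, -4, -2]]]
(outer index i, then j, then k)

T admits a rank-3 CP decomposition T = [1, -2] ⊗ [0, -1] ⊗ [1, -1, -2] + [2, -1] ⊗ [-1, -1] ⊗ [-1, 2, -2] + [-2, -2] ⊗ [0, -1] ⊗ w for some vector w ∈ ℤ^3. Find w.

w = [2, -2, 2]

Subtract the known terms from T to get the rank-1 residual R = [-2, -2] ⊗ [0, -1] ⊗ w, so R[i,j,k] = a[i]·b[j]·w[k]. Pick indices with nonzero a[0]·b[1] = (-2)·(-1) = 2. Only the fibre through (0,1,·) is needed: R[0,1,:] = T[0,1,:] − Σₗ aₗ[0]bₗ[1]cₗ = [5, -7, 10] − (1)·(-1)·[1, -1, -2] − (2)·(-1)·[-1, 2, -2] = [4, -4, 4]. Then w[k] = R[0,1,k] / 2 for each k, giving w = [4, -4, 4] / 2 = [2, -2, 2].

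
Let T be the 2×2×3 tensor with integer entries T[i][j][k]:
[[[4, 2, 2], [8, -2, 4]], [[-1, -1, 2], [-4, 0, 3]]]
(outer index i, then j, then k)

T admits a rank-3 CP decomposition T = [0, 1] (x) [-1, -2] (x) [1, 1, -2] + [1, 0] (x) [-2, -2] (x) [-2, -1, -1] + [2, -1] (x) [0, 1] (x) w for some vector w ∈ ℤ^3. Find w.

Subtract the known terms from T to get the rank-1 residual R = [2, -1] (x) [0, 1] (x) w, so R[i,j,k] = a[i]·b[j]·w[k]. Pick indices with nonzero a[0]·b[1] = (2)·(1) = 2. Only the fibre through (0,1,·) is needed: R[0,1,:] = T[0,1,:] − Σₗ aₗ[0]bₗ[1]cₗ = [8, -2, 4] − (0)·(-2)·[1, 1, -2] − (1)·(-2)·[-2, -1, -1] = [4, -4, 2]. Then w[k] = R[0,1,k] / 2 for each k, giving w = [4, -4, 2] / 2 = [2, -2, 1].

w = [2, -2, 1]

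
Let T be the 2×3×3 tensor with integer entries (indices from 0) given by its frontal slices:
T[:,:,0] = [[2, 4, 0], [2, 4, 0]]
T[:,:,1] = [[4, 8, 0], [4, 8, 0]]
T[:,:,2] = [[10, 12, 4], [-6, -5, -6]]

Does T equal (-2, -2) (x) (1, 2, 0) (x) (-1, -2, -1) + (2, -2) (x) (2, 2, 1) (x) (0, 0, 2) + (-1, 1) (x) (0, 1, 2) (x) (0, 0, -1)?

Reconstruct entry (0,1,2) from the claimed factors: Σₗ aₗ[0]bₗ[1]cₗ[2] = (-2)·(2)·(-1) + (2)·(2)·(2) + (-1)·(1)·(-1) = 13, but T[0,1,2] = 12. The claim is false.

No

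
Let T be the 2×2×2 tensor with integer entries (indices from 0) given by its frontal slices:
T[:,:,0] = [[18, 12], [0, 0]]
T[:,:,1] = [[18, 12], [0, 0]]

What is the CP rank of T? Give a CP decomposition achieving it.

Lower bound: T ≠ 0 (e.g. T[0,0,0] = 18), so rank(T) ≥ 1.
Upper bound: if T = a ⊗ b ⊗ c then every fibre of T is a multiple of the corresponding factor, so read the factors off the fibres through the nonzero entry T[0,0,0] = 18.
The mode-1 fibre T[:,0,0] = [18, 0] gives a = (1, 0) (primitive direction); the mode-2 fibre T[0,:,0] = [18, 12] gives b = (3, 2); then c[k] = T[0,0,k] / (a[0]·b[0]) = [18, 18] / 3 = (6, 6).
Expanding (1, 0) ⊗ (3, 2) ⊗ (6, 6) reproduces all 8 entries of T, so T = (1, 0) ⊗ (3, 2) ⊗ (6, 6) and rank(T) ≤ 1.
These bounds meet, so rank(T) = 1.

rank(T) = 1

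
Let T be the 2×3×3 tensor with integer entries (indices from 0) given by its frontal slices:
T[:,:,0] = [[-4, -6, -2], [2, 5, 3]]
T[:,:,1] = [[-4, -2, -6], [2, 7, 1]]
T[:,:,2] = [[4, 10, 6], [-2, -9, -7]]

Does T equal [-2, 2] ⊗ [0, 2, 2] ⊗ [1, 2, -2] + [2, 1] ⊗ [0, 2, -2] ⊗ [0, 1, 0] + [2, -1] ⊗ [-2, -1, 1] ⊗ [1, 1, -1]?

No

Reconstruct entry (0,1,1) from the claimed factors: Σₗ aₗ[0]bₗ[1]cₗ[1] = (-2)·(2)·(2) + (2)·(2)·(1) + (2)·(-1)·(1) = -6, but T[0,1,1] = -2. The claim is false.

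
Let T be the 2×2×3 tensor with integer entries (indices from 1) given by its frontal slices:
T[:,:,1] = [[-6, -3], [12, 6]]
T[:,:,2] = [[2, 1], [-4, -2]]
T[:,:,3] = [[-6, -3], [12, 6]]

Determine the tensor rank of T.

Lower bound: T ≠ 0 (e.g. T[1,1,1] = -6), so rank(T) ≥ 1.
Upper bound: the mode-1 fibre T[:,1,1] = [-6, 12] gives a = [1, -2] (primitive direction); the mode-2 fibre T[1,:,1] = [-6, -3] gives b = [2, 1]; then c[k] = T[1,1,k] / (a[1]·b[1]) = [-6, 2, -6] / 2 = [-3, 1, -3].
Expanding [1, -2] ⊗ [2, 1] ⊗ [-3, 1, -3] reproduces all 12 entries of T, so T = [1, -2] ⊗ [2, 1] ⊗ [-3, 1, -3] and rank(T) ≤ 1.
These bounds meet, so rank(T) = 1.

1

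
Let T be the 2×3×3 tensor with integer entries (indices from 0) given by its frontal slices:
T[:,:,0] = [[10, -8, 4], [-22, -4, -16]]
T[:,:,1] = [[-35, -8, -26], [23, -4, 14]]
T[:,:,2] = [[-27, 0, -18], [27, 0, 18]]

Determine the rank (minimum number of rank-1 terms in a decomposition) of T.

2

Lower bound: the mode-3 unfolding of T (rows indexed by k, columns by (i,j) = (0,0), (0,1), (0,2), (1,0), (1,1), (1,2)) is [[10, -8, 4, -22, -4, -16], [-35, -8, -26, 23, -4, 14], [-27, 0, -18, 27, 0, 18]].
There the 2×2 minor on rows k ∈ {0, 1}, columns (i,j) ∈ {(0,0), (0,1)} is det [[10, -8], [-35, -8]] = -360 ≠ 0, so this unfolding has rank ≥ 2; CP rank is at least every unfolding rank, so rank(T) ≥ 2. (Flattening ranks never certify an upper bound on CP rank; for that we must actually write T with 2 rank-1 terms.)
Upper bound — finding two terms. Write S_k = T[:,:,k] for the frontal slices: S₀ = [[10, -8, 4], [-22, -4, -16]], S₁ = [[-35, -8, -26], [23, -4, 14]], S₂ = [[-27, 0, -18], [27, 0, 18]].
If T = a₁ ⊗ b₁ ⊗ c₁ + a₂ ⊗ b₂ ⊗ c₂ then each S_k = c₁[k]·a₁b₁ᵀ + c₂[k]·a₂b₂ᵀ. S₀ and S₁ are linearly independent, so a₁b₁ᵀ and a₂b₂ᵀ must span the same plane of matrices: they are the rank-1 matrices of the form x·S₀ + y·S₁.
The 2×2 minor of x·S₀ + y·S₁ on rows {0,1}, columns {0,1} is −216·x² + 108·xy + 324·y² = (-108)·(2·x − 3·y)(x + y), vanishing at (x:y) = (3:2) and (1:-1).
M₁ = 3·S₀ + 2·S₁ = [[-40, -40, -40], [-20, -20, -20]] = (-20)·[2, 1][1, 1, 1]ᵀ and M₂ = S₀ − S₁ = [[45, 0, 30], [-45, 0, -30]] = 15·[1, -1][3, 0, 2]ᵀ, so take a₁ = [2, 1], b₁ = [1, 1, 1], a₂ = [1, -1], b₂ = [3, 0, 2].
Each slice is an integer combination of E₁ = a₁b₁ᵀ and E₂ = a₂b₂ᵀ: S₀ = −4·E₁ + 6·E₂, S₁ = −4·E₁ − 9·E₂, S₂ = −9·E₂; reading off coefficients, c₁ = [-4, -4, 0] and c₂ = [6, -9, -9].
Hence T = [2, 1] ⊗ [1, 1, 1] ⊗ [-4, -4, 0] + [1, -1] ⊗ [3, 0, 2] ⊗ [6, -9, -9], so rank(T) ≤ 2.
These bounds meet, so rank(T) = 2.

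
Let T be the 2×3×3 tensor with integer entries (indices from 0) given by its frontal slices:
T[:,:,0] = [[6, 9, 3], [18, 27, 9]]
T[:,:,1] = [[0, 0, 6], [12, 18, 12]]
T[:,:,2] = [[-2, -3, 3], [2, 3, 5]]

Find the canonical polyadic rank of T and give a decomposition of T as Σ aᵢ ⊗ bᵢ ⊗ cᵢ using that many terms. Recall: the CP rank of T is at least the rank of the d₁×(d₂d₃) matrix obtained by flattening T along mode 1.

Lower bound: the mode-1 unfolding of T (rows indexed by i, columns by (j,k) = (0,0), (0,1), (0,2), (1,0), (1,1), (1,2), (2,0), (2,1), (2,2)) is [[6, 0, -2, 9, 0, -3, 3, 6, 3], [18, 12, 2, 27, 18, 3, 9, 12, 5]].
There the 2×2 minor on rows i ∈ {0, 1}, columns (j,k) ∈ {(0,0), (0,1)} is det [[6, 0], [18, 12]] = 72 ≠ 0, so this unfolding has rank ≥ 2; CP rank is at least every unfolding rank, so rank(T) ≥ 2. (Unfolding ranks only ever bound the CP rank from below — rank(T) can be strictly larger than all of them — so the matching upper bound has to come from an explicit 2-term decomposition.)
Upper bound — finding two terms. Write S_k = T[:,:,k] for the frontal slices: S₀ = [[6, 9, 3], [18, 27, 9]], S₁ = [[0, 0, 6], [12, 18, 12]], S₂ = [[-2, -3, 3], [2, 3, 5]].
If T = a₁ ⊗ b₁ ⊗ c₁ + a₂ ⊗ b₂ ⊗ c₂ then each S_k = c₁[k]·a₁b₁ᵀ + c₂[k]·a₂b₂ᵀ. S₀ and S₁ are linearly independent, so a₁b₁ᵀ and a₂b₂ᵀ must span the same plane of matrices: they are the rank-1 matrices of the form x·S₀ + y·S₁.
The 2×2 minor of x·S₀ + y·S₁ on rows {0,1}, columns {0,2} is −72·xy − 72·y² = (-72)·(y)(x + y), vanishing at (x:y) = (1:0) and (1:-1).
M₁ = S₀ = [[6, 9, 3], [18, 27, 9]] = 3·(1, 3)(2, 3, 1)ᵀ and M₂ = S₀ − S₁ = [[6, 9, -3], [6, 9, -3]] = 3·(1, 1)(2, 3, -1)ᵀ, so take a₁ = (1, 3), b₁ = (2, 3, 1), a₂ = (1, 1), b₂ = (2, 3, -1).
Each slice is an integer combination of E₁ = a₁b₁ᵀ and E₂ = a₂b₂ᵀ: S₀ = 3·E₁, S₁ = 3·E₁ − 3·E₂, S₂ = E₁ − 2·E₂; reading off coefficients, c₁ = (3, 3, 1) and c₂ = (0, -3, -2).
Hence T = (1, 3) ⊗ (2, 3, 1) ⊗ (3, 3, 1) + (1, 1) ⊗ (2, 3, -1) ⊗ (0, -3, -2), so rank(T) ≤ 2.
These bounds meet, so rank(T) = 2.
Check entry T[0,2,1] = 6: (1)·(1)·(3) + (1)·(-1)·(-3) = 6.

rank(T) = 2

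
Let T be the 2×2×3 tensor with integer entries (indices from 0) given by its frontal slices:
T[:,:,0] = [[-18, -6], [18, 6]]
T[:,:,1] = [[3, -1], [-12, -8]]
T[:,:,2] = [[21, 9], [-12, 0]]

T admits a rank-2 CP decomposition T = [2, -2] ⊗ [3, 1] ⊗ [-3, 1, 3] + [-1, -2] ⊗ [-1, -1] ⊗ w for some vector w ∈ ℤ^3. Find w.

w = [0, -3, 3]

Subtract the known terms from T to get the rank-1 residual R = [-1, -2] ⊗ [-1, -1] ⊗ w, so R[i,j,k] = a[i]·b[j]·w[k]. Pick indices with nonzero a[0]·b[0] = (-1)·(-1) = 1. Only the fibre through (0,0,·) is needed: R[0,0,:] = T[0,0,:] − Σₗ aₗ[0]bₗ[0]cₗ = [-18, 3, 21] − (2)·(3)·[-3, 1, 3] = [0, -3, 3]. Then w[k] = R[0,0,k] / 1 for each k, giving w = [0, -3, 3] / 1 = [0, -3, 3].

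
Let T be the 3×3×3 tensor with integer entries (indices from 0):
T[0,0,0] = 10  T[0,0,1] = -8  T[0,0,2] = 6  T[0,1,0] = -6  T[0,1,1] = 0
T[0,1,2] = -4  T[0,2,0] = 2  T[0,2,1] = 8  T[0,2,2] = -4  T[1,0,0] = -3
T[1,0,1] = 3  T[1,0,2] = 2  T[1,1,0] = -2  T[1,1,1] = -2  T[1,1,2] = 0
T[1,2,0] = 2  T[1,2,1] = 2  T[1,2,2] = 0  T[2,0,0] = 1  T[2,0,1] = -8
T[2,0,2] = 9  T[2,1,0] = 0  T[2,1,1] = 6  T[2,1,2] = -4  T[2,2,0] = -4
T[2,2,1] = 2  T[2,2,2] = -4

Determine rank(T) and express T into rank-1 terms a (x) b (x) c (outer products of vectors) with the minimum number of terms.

Lower bound: the mode-3 unfolding of T (rows indexed by k, columns by (i,j) = (0,0), (0,1), (0,2), (1,0), (1,1), (1,2), (2,0), (2,1), (2,2)) is [[10, -6, 2, -3, -2, 2, 1, 0, -4], [-8, 0, 8, 3, -2, 2, -8, 6, 2], [6, -4, -4, 2, 0, 0, 9, -4, -4]].
There the 3×3 minor on rows k ∈ {0, 1, 2}, columns (i,j) ∈ {(0,0), (0,1), (0,2)} is det [[10, -6, 2], [-8, 0, 8], [6, -4, -4]] = 288 ≠ 0, so this unfolding has rank ≥ 3; CP rank is at least every unfolding rank, so rank(T) ≥ 3. (This is only a lower bound: in general the CP rank may exceed every unfolding rank, so we still need to exhibit 3 rank-1 terms summing to T.)
Upper bound: T is a sum of 3 rank-1 terms, T = [1, 0, 1] (x) [2, -1, -1] (x) [2, -4, 4] + [2, -2, -1] (x) [1, 0, 0] (x) [2, -1, -1] + [2, 1, -1] (x) [1, -2, 2] (x) [1, 1, 0] (one valid choice — decompositions are not unique — normalised so each a, b is primitive with positive first nonzero entry; check it by expanding all entries), so rank(T) ≤ 3.
These bounds meet, so rank(T) = 3.

rank(T) = 3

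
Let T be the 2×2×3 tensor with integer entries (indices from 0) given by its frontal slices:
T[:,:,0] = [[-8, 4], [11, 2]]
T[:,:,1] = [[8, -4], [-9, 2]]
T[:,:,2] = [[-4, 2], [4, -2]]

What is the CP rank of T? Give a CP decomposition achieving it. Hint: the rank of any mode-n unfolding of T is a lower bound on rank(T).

Lower bound: in the mode-3 unfolding of T (rows indexed by k, columns by (i,j)) the 2×2 minor on rows k ∈ {0, 1}, columns (i,j) ∈ {(0,0), (1,0)} is det [[-8, 11], [8, -9]] = -16 ≠ 0, so that unfolding has rank ≥ 2 and hence rank(T) ≥ 2 (CP rank is at least every unfolding rank, though it can be larger).
Upper bound: with S_k = T[:,:,k], the two rank-1 terms a₁b₁ᵀ, a₂b₂ᵀ are the rank-1 members of the pencil x·S₀ + y·S₁.
det(x·S₀ + y·S₁) is −60·x² + 80·xy − 20·y² = (-20)·(3·x − y)(x − y), vanishing at (x:y) = (1:3) and (1:1).
M₁ = S₀ + 3·S₁ = [[16, -8], [-16, 8]] = 8·[1, -1][2, -1]ᵀ and M₂ = S₀ + S₁ = [[0, 0], [2, 4]] = 2·[0, 1][1, 2]ᵀ, so take a₁ = [1, -1], b₁ = [2, -1], a₂ = [0, 1], b₂ = [1, 2].
Each slice is an integer combination of E₁ = a₁b₁ᵀ and E₂ = a₂b₂ᵀ: S₀ = −4·E₁ + 3·E₂, S₁ = 4·E₁ − E₂, S₂ = −2·E₁; reading off coefficients, c₁ = [-4, 4, -2] and c₂ = [3, -1, 0].
Hence T = [1, -1] ⊗ [2, -1] ⊗ [-4, 4, -2] + [0, 1] ⊗ [1, 2] ⊗ [3, -1, 0], so rank(T) ≤ 2.
These bounds meet, so rank(T) = 2.

rank(T) = 2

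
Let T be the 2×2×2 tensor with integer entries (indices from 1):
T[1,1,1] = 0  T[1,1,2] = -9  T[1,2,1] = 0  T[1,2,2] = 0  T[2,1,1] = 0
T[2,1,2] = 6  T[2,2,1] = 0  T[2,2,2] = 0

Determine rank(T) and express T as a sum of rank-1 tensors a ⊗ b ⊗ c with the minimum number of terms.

rank(T) = 1

Lower bound: T ≠ 0 (e.g. T[1,1,2] = -9), so rank(T) ≥ 1.
Upper bound: if T = a ⊗ b ⊗ c then every fibre of T is a multiple of the corresponding factor, so read the factors off the fibres through the nonzero entry T[1,1,2] = -9.
The mode-1 fibre T[:,1,2] = [-9, 6] gives a = [3, -2] (primitive direction); the mode-2 fibre T[1,:,2] = [-9, 0] gives b = [1, 0]; then c[k] = T[1,1,k] / (a[1]·b[1]) = [0, -9] / 3 = [0, -3].
Expanding [3, -2] ⊗ [1, 0] ⊗ [0, -3] reproduces all 8 entries of T, so T = [3, -2] ⊗ [1, 0] ⊗ [0, -3] and rank(T) ≤ 1.
These bounds meet, so rank(T) = 1.
Check entry T[1,2,1] = 0: (3)·(0)·(0) = 0.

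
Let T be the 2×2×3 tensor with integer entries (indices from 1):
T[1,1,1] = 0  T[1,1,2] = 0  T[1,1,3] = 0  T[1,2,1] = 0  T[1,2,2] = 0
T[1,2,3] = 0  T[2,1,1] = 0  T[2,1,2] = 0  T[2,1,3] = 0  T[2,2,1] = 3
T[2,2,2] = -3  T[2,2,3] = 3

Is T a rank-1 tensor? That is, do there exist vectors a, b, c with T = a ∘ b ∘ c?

If T = a ∘ b ∘ c then every fibre of T is a multiple of the corresponding factor, so read the factors off the fibres through the nonzero entry T[2,2,1] = 3.
The mode-1 fibre T[:,2,1] = [0, 3] gives a = [0, 1] (primitive direction); the mode-2 fibre T[2,:,1] = [0, 3] gives b = [0, 1]; then c[k] = T[2,2,k] / (a[2]·b[2]) = [3, -3, 3] / 1 = [3, -3, 3].
Expanding [0, 1] ∘ [0, 1] ∘ [3, -3, 3] reproduces all 12 entries of T, so T = [0, 1] ∘ [0, 1] ∘ [3, -3, 3] and rank(T) ≤ 1.
Equivalently every frontal slice T[:,:,k] is c[k] times the rank-1 matrix [0, 1] ∘ [0, 1]. So T has rank 1 (it is nonzero).

Yes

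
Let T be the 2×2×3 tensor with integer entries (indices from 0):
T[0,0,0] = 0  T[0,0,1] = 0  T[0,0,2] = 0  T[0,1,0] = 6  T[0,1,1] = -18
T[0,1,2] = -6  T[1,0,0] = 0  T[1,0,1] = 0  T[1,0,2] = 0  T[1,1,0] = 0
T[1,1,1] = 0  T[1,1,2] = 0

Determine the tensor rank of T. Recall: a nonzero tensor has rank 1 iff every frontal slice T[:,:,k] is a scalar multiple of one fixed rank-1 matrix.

1

Lower bound: T ≠ 0 (e.g. T[0,1,0] = 6), so rank(T) ≥ 1.
Upper bound: if T = a ∘ b ∘ c then every fibre of T is a multiple of the corresponding factor, so read the factors off the fibres through the nonzero entry T[0,1,0] = 6.
The mode-1 fibre T[:,1,0] = [6, 0] gives a = [1, 0] (primitive direction); the mode-2 fibre T[0,:,0] = [0, 6] gives b = [0, 1]; then c[k] = T[0,1,k] / (a[0]·b[1]) = [6, -18, -6] / 1 = [6, -18, -6].
Expanding [1, 0] ∘ [0, 1] ∘ [6, -18, -6] reproduces all 12 entries of T, so T = [1, 0] ∘ [0, 1] ∘ [6, -18, -6] and rank(T) ≤ 1.
These bounds meet, so rank(T) = 1.
Check entry T[0,0,2] = 0: (1)·(0)·(-6) = 0.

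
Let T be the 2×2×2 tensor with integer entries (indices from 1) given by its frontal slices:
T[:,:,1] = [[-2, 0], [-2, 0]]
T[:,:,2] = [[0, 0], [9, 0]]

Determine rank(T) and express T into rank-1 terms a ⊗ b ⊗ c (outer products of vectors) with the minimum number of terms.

rank(T) = 2

Lower bound: the mode-1 unfolding of T (rows indexed by i, columns by (j,k) = (1,1), (1,2), (2,1), (2,2)) is [[-2, 0, 0, 0], [-2, 9, 0, 0]].
There the 2×2 minor on rows i ∈ {1, 2}, columns (j,k) ∈ {(1,1), (1,2)} is det [[-2, 0], [-2, 9]] = -18 ≠ 0, so this unfolding has rank ≥ 2; CP rank is at least every unfolding rank, so rank(T) ≥ 2. (This is only a lower bound: in general the CP rank may exceed every unfolding rank, so we still need to exhibit 2 rank-1 terms summing to T.)
Upper bound — finding two terms. Every mode-2 slice of T is a multiple of one matrix: T[:,j,:] = b[j]·M with b = [1, 0] and M = [[-2, 0], [-2, 9]] (rows indexed by i, columns by k). So it suffices to write M as a sum of two rank-1 matrices.
Splitting M by its rows (i = 1, 2), M = [1, 0][-2, 0]ᵀ + [0, 1][-2, 9]ᵀ.
Hence T = [1, 0] ⊗ [1, 0] ⊗ [-2, 0] + [0, 1] ⊗ [1, 0] ⊗ [-2, 9], so rank(T) ≤ 2.
These bounds meet, so rank(T) = 2.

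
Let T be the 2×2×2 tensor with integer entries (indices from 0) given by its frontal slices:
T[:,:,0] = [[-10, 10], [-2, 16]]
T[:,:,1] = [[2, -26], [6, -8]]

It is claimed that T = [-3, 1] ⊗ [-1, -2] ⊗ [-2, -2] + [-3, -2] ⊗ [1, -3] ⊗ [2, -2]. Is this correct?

Reconstruct entry (0,0,0) from the claimed factors: Σₗ aₗ[0]bₗ[0]cₗ[0] = (-3)·(-1)·(-2) + (-3)·(1)·(2) = -12, but T[0,0,0] = -10. The claim is false.

No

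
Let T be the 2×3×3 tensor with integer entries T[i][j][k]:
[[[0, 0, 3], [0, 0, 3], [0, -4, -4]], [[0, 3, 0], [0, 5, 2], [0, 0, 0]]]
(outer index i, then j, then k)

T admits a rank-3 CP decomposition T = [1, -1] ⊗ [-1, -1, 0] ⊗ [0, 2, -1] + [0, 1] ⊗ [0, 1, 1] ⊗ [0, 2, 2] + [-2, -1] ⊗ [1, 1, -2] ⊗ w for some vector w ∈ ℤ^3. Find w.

w = [0, -1, -1]

Subtract the known terms from T to get the rank-1 residual R = [-2, -1] ⊗ [1, 1, -2] ⊗ w, so R[i,j,k] = a[i]·b[j]·w[k]. Pick indices with nonzero a[0]·b[0] = (-2)·(1) = -2. Only the fibre through (0,0,·) is needed: R[0,0,:] = T[0,0,:] − Σₗ aₗ[0]bₗ[0]cₗ = [0, 0, 3] − (1)·(-1)·[0, 2, -1] − (0)·(0)·[0, 2, 2] = [0, 2, 2]. Then w[k] = R[0,0,k] / -2 for each k, giving w = [0, 2, 2] / -2 = [0, -1, -1].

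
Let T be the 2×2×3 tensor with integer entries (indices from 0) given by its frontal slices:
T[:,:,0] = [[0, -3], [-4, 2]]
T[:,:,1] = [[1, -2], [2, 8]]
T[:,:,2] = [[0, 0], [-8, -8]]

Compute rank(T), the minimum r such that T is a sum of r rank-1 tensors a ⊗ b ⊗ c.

3

Lower bound: the mode-3 unfolding of T (rows indexed by k, columns by (i,j) = (0,0), (0,1), (1,0), (1,1)) is [[0, -3, -4, 2], [1, -2, 2, 8], [0, 0, -8, -8]].
There the 3×3 minor on rows k ∈ {0, 1, 2}, columns (i,j) ∈ {(0,0), (0,1), (1,0)} is det [[0, -3, -4], [1, -2, 2], [0, 0, -8]] = -24 ≠ 0, so this unfolding has rank ≥ 3; CP rank is at least every unfolding rank, so rank(T) ≥ 3. (Unfolding ranks only ever bound the CP rank from below — rank(T) can be strictly larger than all of them — so the matching upper bound has to come from an explicit 3-term decomposition.)
Upper bound: T is a sum of 3 rank-1 terms, T = [0, 1] ⊗ [1, 1] ⊗ [-4, 4, -8] + [1, -2] ⊗ [1, -2] ⊗ [1, 1, 0] + [1, -2] ⊗ [1, 1] ⊗ [-1, 0, 0] (written with every a and b primitive with positive leading entry and the scale carried by c; CP decompositions are not unique, and this one is verified by expanding entrywise), so rank(T) ≤ 3.
These bounds meet, so rank(T) = 3.
Check entry T[0,0,0] = 0: (0)·(1)·(-4) + (1)·(1)·(1) + (1)·(1)·(-1) = 0.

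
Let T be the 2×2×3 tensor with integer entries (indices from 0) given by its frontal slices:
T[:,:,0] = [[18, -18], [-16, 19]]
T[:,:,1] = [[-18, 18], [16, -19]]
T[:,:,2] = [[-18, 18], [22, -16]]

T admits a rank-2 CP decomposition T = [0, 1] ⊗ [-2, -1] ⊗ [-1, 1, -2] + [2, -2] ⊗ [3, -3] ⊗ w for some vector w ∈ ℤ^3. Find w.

Subtract the known terms from T to get the rank-1 residual R = [2, -2] ⊗ [3, -3] ⊗ w, so R[i,j,k] = a[i]·b[j]·w[k]. Pick indices with nonzero a[0]·b[0] = (2)·(3) = 6. Only the fibre through (0,0,·) is needed: R[0,0,:] = T[0,0,:] − Σₗ aₗ[0]bₗ[0]cₗ = [18, -18, -18] − (0)·(-2)·[-1, 1, -2] = [18, -18, -18]. Then w[k] = R[0,0,k] / 6 for each k, giving w = [18, -18, -18] / 6 = [3, -3, -3].

w = [3, -3, -3]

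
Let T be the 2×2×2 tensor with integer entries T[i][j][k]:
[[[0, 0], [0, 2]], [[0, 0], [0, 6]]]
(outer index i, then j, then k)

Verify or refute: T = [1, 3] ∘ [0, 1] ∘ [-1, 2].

No

Reconstruct entry (0,1,0) from the claimed factors: Σₗ aₗ[0]bₗ[1]cₗ[0] = (1)·(1)·(-1) = -1, but T[0,1,0] = 0. The claim is false.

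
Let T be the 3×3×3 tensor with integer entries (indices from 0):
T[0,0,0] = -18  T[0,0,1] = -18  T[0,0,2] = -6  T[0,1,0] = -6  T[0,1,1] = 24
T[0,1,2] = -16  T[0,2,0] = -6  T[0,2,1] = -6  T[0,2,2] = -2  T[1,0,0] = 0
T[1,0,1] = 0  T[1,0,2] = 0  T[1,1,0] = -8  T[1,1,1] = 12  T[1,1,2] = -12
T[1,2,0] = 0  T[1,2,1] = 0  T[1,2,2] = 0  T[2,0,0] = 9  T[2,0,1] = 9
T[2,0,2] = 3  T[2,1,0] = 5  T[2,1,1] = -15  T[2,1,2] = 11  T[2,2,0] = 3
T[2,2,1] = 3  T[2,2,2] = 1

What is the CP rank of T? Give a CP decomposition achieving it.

rank(T) = 2

Lower bound: in the mode-1 unfolding of T (rows indexed by i, columns by (j,k)) the 2×2 minor on rows i ∈ {0, 1}, columns (j,k) ∈ {(0,0), (1,0)} is det [[-18, -6], [0, -8]] = 144 ≠ 0, so that unfolding has rank ≥ 2 and hence rank(T) ≥ 2 (CP rank is at least every unfolding rank, though it can be larger).
Upper bound: with S_k = T[:,:,k], the two rank-1 terms a₁b₁ᵀ, a₂b₂ᵀ are the rank-1 members of the pencil x·S₀ + y·S₁.
The 2×2 minor of x·S₀ + y·S₁ on rows {0,1}, columns {0,1} is 144·x² − 72·xy − 216·y² = 72·(2·x − 3·y)(x + y), vanishing at (x:y) = (3:2) and (1:-1).
M₁ = 3·S₀ + 2·S₁ = [[-90, 30, -30], [0, 0, 0], [45, -15, 15]] = (-15)·[2, 0, -1][3, -1, 1]ᵀ and M₂ = S₀ − S₁ = [[0, -30, 0], [0, -20, 0], [0, 20, 0]] = (-10)·[3, 2, -2][0, 1, 0]ᵀ, so take a₁ = [2, 0, -1], b₁ = [3, -1, 1], a₂ = [3, 2, -2], b₂ = [0, 1, 0].
Each slice is an integer combination of E₁ = a₁b₁ᵀ and E₂ = a₂b₂ᵀ: S₀ = −3·E₁ − 4·E₂, S₁ = −3·E₁ + 6·E₂, S₂ = −E₁ − 6·E₂; reading off coefficients, c₁ = [-3, -3, -1] and c₂ = [-4, 6, -6].
Hence T = [2, 0, -1] ⊗ [3, -1, 1] ⊗ [-3, -3, -1] + [3, 2, -2] ⊗ [0, 1, 0] ⊗ [-4, 6, -6], so rank(T) ≤ 2.
These bounds meet, so rank(T) = 2.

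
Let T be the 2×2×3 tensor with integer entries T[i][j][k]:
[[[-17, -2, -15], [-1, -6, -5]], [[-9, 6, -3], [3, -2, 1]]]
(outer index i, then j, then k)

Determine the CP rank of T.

Lower bound: the mode-3 unfolding of T (rows indexed by k, columns by (i,j) = (0,0), (0,1), (1,0), (1,1)) is [[-17, -1, -9, 3], [-2, -6, 6, -2], [-15, -5, -3, 1]].
There the 2×2 minor on rows k ∈ {0, 1}, columns (i,j) ∈ {(0,0), (0,1)} is det [[-17, -1], [-2, -6]] = 100 ≠ 0, so this unfolding has rank ≥ 2; CP rank is at least every unfolding rank, so rank(T) ≥ 2. (Unfolding ranks only ever bound the CP rank from below — rank(T) can be strictly larger than all of them — so the matching upper bound has to come from an explicit 2-term decomposition.)
Upper bound — finding two terms. Write S_k = T[:,:,k] for the frontal slices: S₀ = [[-17, -1], [-9, 3]], S₁ = [[-2, -6], [6, -2]], S₂ = [[-15, -5], [-3, 1]].
If T = a₁ ⊗ b₁ ⊗ c₁ + a₂ ⊗ b₂ ⊗ c₂ then each S_k = c₁[k]·a₁b₁ᵀ + c₂[k]·a₂b₂ᵀ. S₀ and S₁ are linearly independent, so a₁b₁ᵀ and a₂b₂ᵀ must span the same plane of matrices: they are the rank-1 matrices of the form x·S₀ + y·S₁.
det(x·S₀ + y·S₁) is −60·x² − 20·xy + 40·y² = (-20)·(3·x − 2·y)(x + y), vanishing at (x:y) = (2:3) and (1:-1).
M₁ = 2·S₀ + 3·S₁ = [[-40, -20], [0, 0]] = (-20)·[1, 0][2, 1]ᵀ and M₂ = S₀ − S₁ = [[-15, 5], [-15, 5]] = (-5)·[1, 1][3, -1]ᵀ, so take a₁ = [1, 0], b₁ = [2, 1], a₂ = [1, 1], b₂ = [3, -1].
Each slice is an integer combination of E₁ = a₁b₁ᵀ and E₂ = a₂b₂ᵀ: S₀ = −4·E₁ − 3·E₂, S₁ = −4·E₁ + 2·E₂, S₂ = −6·E₁ − E₂; reading off coefficients, c₁ = [-4, -4, -6] and c₂ = [-3, 2, -1].
Hence T = [1, 0] ⊗ [2, 1] ⊗ [-4, -4, -6] + [1, 1] ⊗ [3, -1] ⊗ [-3, 2, -1], so rank(T) ≤ 2.
These bounds meet, so rank(T) = 2.

2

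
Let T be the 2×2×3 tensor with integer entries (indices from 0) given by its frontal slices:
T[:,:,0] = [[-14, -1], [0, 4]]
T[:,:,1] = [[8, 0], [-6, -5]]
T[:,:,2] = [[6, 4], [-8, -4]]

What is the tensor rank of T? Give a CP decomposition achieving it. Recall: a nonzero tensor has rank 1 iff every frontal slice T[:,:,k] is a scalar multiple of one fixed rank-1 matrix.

Lower bound: the mode-3 unfolding of T (rows indexed by k, columns by (i,j) = (0,0), (0,1), (1,0), (1,1)) is [[-14, -1, 0, 4], [8, 0, -6, -5], [6, 4, -8, -4]].
There the 3×3 minor on rows k ∈ {0, 1, 2}, columns (i,j) ∈ {(0,0), (0,1), (1,0)} is det [[-14, -1, 0], [8, 0, -6], [6, 4, -8]] = -364 ≠ 0, so this unfolding has rank ≥ 3; CP rank is at least every unfolding rank, so rank(T) ≥ 3. (This is only a lower bound: in general the CP rank may exceed every unfolding rank, so we still need to exhibit 3 rank-1 terms summing to T.)
Upper bound: T is a sum of 3 rank-1 terms, T = [1, -2] ⊗ [2, 1] ⊗ [-1, 2, 2] + [1, 0] ⊗ [1, 1] ⊗ [-4, 0, 2] + [2, 1] ⊗ [2, -1] ⊗ [-2, 1, 0] (written with every a and b primitive with positive leading entry and the scale carried by c; CP decompositions are not unique, and this one is verified by expanding entrywise), so rank(T) ≤ 3.
These bounds meet, so rank(T) = 3.
Check entry T[1,0,0] = 0: (-2)·(2)·(-1) + (0)·(1)·(-4) + (1)·(2)·(-2) = 0.

rank(T) = 3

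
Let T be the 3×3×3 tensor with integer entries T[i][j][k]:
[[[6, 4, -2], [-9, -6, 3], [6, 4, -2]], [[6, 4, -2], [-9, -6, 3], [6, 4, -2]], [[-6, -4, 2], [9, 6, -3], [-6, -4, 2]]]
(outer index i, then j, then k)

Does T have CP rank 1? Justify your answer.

Yes

If T = a (x) b (x) c then every fibre of T is a multiple of the corresponding factor, so read the factors off the fibres through the nonzero entry T[0,0,0] = 6.
The mode-1 fibre T[:,0,0] = [6, 6, -6] gives a = [1, 1, -1] (primitive direction); the mode-2 fibre T[0,:,0] = [6, -9, 6] gives b = [2, -3, 2]; then c[k] = T[0,0,k] / (a[0]·b[0]) = [6, 4, -2] / 2 = [3, 2, -1].
Expanding [1, 1, -1] (x) [2, -3, 2] (x) [3, 2, -1] reproduces all 27 entries of T, so T = [1, 1, -1] (x) [2, -3, 2] (x) [3, 2, -1] and rank(T) ≤ 1.
Equivalently every frontal slice T[:,:,k] is c[k] times the rank-1 matrix [1, 1, -1] (x) [2, -3, 2]. So T has rank 1 (it is nonzero).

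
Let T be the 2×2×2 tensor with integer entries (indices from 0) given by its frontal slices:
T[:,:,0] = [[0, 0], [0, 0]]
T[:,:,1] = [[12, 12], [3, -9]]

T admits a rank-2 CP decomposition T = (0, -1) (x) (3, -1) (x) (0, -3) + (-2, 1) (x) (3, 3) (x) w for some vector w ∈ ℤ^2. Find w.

Subtract the known terms from T to get the rank-1 residual R = (-2, 1) (x) (3, 3) (x) w, so R[i,j,k] = a[i]·b[j]·w[k]. Pick indices with nonzero a[0]·b[0] = (-2)·(3) = -6. Only the fibre through (0,0,·) is needed: R[0,0,:] = T[0,0,:] − Σₗ aₗ[0]bₗ[0]cₗ = [0, 12] − (0)·(3)·(0, -3) = [0, 12]. Then w[k] = R[0,0,k] / -6 for each k, giving w = [0, 12] / -6 = (0, -2).

w = (0, -2)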